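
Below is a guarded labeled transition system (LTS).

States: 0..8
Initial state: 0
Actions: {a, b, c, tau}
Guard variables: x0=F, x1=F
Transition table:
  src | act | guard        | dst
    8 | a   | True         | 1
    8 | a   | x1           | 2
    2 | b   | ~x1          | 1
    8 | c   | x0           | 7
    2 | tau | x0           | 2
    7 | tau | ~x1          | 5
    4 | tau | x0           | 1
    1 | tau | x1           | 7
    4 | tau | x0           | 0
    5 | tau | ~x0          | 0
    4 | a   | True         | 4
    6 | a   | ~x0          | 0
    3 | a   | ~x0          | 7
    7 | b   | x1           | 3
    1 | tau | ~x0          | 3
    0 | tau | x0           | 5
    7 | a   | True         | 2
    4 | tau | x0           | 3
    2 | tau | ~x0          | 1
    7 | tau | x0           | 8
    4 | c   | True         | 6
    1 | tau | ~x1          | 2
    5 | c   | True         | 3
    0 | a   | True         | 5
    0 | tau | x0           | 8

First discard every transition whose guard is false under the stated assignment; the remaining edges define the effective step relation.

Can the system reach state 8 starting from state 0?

After dropping false guards: 14 live edges.
depth 0: {0}
depth 1: {5}  cumulative {0,5}
depth 2: {3}  cumulative {0,3,5}
depth 3: {7}  cumulative {0,3,5,7}
depth 4: {2}  cumulative {0,2,3,5,7}
depth 5: {1}  cumulative {0,1,2,3,5,7}
R = {0,1,2,3,5,7}

Answer: UNREACHABLE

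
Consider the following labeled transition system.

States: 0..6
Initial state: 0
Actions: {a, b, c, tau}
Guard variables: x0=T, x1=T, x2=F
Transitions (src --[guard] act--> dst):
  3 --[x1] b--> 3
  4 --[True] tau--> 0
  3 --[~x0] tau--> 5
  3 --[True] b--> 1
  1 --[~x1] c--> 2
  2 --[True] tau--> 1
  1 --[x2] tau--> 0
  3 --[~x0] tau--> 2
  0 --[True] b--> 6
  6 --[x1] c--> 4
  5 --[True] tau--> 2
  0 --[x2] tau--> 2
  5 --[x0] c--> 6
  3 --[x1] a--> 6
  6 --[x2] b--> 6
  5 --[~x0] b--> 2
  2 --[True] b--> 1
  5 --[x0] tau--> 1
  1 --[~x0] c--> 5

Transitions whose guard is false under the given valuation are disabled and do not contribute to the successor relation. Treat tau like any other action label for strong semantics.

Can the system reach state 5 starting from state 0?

Guard filter leaves 11 enabled edge(s).
L0 = {0}
L1 = {6}  cumulative {0,6}
L2 = {4}  cumulative {0,4,6}
Reach set: {0,4,6}

Answer: UNREACHABLE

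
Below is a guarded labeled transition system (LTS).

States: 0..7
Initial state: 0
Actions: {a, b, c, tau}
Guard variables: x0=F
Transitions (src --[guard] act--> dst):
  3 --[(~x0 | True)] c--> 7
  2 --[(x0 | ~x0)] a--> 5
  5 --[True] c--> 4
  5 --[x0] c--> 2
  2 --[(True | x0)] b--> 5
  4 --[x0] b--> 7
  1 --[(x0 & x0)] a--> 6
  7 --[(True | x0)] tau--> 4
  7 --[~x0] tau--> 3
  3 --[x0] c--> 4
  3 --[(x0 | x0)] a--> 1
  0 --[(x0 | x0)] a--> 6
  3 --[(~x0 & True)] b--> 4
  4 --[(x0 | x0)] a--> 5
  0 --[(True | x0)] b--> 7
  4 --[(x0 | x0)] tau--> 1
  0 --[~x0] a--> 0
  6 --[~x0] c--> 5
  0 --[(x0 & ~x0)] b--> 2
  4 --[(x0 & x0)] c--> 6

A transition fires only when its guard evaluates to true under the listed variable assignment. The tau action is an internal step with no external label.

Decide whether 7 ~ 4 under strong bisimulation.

Answer: NOT BISIMILAR

Analysis:
Compute ~ classes (split until stable):
  P[0] = {{0,1,2,3,4,5,6,7}}
  P[1] = {{0,2},{1,4},{3},{5,6},{7}}
  P[2] = {{0},{1,4},{2},{3},{5},{6},{7}}
7 equivalence class(es) (converged in 3)
7∈{7}, 4∈{1,4}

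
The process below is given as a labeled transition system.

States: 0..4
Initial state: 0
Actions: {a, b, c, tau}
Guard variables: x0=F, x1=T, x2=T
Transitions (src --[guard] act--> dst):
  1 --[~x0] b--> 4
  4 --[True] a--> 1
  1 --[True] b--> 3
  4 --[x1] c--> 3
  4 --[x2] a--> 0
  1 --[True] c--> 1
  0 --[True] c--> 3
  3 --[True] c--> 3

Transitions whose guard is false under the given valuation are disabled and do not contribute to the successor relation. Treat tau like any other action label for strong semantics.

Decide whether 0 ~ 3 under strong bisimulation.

Answer: BISIMILAR

Working:
Compute ~ classes (split until stable):
  P[0] = {{0,1,2,3,4}}
  P[1] = {{0,3},{1},{2},{4}}
stable after 2 split(s): 4 block(s)
[0]={0,3}  [3]={0,3}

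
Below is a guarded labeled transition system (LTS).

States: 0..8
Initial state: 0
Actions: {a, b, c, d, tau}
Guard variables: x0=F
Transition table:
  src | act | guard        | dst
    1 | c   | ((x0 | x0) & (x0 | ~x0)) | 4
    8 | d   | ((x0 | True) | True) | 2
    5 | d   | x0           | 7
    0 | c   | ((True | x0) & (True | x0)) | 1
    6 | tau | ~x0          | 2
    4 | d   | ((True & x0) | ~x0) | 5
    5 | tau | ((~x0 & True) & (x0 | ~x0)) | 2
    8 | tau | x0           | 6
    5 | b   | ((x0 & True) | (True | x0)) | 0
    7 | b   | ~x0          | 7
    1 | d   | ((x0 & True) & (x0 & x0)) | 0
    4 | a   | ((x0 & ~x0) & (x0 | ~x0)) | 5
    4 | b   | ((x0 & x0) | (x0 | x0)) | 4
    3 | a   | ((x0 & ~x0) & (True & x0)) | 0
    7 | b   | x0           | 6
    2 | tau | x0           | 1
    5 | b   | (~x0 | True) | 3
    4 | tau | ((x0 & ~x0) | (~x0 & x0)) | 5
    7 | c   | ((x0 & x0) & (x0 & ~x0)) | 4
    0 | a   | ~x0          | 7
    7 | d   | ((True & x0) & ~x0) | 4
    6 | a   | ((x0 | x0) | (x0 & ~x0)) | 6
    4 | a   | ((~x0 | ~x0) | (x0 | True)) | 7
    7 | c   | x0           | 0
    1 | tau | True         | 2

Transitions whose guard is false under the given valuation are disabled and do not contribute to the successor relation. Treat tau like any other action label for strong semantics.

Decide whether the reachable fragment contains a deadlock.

Reach set: {0,1,2,7}
  0: a→7  c→1  [2 exit(s)]
  1: tau→2  [1 exit(s)]
  2: ∅  [STUCK]
  7: b→7  [1 exit(s)]
witness 2: c·tau

Answer: DEADLOCK at state 2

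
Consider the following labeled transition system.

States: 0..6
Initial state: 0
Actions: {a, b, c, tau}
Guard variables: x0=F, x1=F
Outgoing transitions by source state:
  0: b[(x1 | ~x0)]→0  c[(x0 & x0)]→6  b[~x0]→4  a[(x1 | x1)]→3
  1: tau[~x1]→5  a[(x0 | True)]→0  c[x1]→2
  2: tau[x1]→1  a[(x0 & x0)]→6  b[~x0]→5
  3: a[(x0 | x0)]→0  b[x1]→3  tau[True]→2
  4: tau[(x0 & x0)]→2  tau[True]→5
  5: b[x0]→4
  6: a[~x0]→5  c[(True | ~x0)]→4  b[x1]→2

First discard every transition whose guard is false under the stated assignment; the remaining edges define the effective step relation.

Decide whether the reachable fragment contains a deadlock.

Reach set: {0,4,5}
  0: b→0  b→4  [2 out]
  4: tau→5  [1 out]
  5: ∅  [no exit]
Path to 5: b·tau

Answer: DEADLOCK at state 5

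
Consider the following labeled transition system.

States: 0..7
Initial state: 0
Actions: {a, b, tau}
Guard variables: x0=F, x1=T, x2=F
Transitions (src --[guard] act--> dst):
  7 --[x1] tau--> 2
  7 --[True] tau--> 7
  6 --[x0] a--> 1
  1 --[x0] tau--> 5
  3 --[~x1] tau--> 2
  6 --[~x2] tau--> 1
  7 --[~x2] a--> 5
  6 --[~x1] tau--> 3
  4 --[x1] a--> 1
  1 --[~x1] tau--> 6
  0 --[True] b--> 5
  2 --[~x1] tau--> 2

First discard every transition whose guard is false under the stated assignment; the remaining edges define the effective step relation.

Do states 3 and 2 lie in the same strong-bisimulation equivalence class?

Bisimulation quotient by refinement:
  P[0] = {{0,1,2,3,4,5,6,7}}
  P[1] = {{0},{1,2,3,5},{4},{6},{7}}
stable after 2 split(s): 5 block(s)
[3]={1,2,3,5}  [2]={1,2,3,5}

Answer: BISIMILAR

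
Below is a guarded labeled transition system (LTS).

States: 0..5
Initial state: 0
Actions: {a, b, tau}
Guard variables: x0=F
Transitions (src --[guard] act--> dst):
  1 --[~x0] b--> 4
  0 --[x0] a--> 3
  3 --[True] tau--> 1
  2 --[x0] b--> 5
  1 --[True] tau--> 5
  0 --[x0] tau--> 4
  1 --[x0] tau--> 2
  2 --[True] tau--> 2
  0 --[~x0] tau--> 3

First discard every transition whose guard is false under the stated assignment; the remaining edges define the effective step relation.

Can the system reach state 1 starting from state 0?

Answer: REACHABLE

Analysis:
After dropping false guards: 5 live edges.
Layer 0: {0}
Layer 1: {3}  total {0,3}
Layer 2: {1}  total {0,1,3}
Layer 3: {4,5}  total {0,1,3,4,5}
Reach set: {0,1,3,4,5}
witness 1: tau·tau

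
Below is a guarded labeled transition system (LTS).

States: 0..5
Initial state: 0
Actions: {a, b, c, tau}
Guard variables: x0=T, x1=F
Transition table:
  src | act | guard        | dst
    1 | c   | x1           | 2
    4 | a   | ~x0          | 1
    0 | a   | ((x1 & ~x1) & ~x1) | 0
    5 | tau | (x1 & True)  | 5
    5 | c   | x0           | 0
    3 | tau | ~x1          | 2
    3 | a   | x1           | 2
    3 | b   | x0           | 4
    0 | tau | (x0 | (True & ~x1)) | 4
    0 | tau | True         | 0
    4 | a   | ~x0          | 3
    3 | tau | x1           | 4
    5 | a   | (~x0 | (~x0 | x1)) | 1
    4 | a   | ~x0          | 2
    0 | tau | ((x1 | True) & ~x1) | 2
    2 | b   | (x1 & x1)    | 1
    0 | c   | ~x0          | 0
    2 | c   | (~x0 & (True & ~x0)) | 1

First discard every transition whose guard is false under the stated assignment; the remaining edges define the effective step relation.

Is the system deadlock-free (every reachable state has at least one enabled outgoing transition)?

Reach set: {0,2,4}
  0: tau→0  tau→2  tau→4  [3 exit(s)]
  2: ∅  [deadlock]
  4: ∅  [deadlock]
trace reaching 2: tau

Answer: DEADLOCK at state 2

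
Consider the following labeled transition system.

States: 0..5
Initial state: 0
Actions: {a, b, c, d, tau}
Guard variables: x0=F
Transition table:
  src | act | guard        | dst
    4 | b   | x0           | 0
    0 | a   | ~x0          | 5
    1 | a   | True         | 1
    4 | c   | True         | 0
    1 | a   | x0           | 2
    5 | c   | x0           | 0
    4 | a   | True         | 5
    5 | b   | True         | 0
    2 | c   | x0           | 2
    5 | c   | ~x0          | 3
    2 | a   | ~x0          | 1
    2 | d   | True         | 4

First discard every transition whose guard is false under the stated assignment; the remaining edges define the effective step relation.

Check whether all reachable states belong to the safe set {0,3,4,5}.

Answer: INVARIANT HOLDS

Trace:
Allowed set {0,3,4,5}
R = {0,3,5}
  0: ok
  3: ok
  5: ok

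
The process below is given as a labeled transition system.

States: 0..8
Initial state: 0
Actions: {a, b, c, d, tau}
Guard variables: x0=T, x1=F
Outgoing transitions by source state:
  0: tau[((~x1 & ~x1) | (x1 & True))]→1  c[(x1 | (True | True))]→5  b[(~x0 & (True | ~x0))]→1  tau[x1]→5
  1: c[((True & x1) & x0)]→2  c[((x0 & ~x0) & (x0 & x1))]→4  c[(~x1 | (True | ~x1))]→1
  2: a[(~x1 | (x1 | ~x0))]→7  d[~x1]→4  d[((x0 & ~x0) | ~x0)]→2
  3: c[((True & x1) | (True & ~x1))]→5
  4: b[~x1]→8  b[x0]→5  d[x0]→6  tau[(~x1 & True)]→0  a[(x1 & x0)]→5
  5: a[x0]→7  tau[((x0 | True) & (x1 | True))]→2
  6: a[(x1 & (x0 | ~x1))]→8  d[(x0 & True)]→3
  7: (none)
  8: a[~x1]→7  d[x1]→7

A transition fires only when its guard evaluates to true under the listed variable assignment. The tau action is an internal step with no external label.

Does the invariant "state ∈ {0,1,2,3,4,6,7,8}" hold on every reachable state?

Answer: INVARIANT VIOLATED at state 5

Trace:
Allowed set {0,1,2,3,4,6,7,8}
Reach set: {0,1,2,3,4,5,6,7,8}
  0: ok
  1: ok
  2: ok
  3: ok
  4: ok
  5: ✗ unsafe
  6: ok
  7: ok
  8: ok
witness against invariant: c → 5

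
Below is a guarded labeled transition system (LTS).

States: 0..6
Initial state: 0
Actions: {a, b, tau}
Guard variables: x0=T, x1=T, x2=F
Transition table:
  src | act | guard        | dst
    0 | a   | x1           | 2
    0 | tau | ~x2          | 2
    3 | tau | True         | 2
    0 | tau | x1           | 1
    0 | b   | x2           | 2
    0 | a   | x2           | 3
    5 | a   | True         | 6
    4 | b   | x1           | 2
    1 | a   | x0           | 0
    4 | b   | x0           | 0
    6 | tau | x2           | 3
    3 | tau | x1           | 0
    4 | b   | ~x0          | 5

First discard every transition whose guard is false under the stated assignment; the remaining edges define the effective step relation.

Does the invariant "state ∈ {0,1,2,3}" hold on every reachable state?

Answer: INVARIANT HOLDS

Analysis:
Safe = {0,1,2,3}
R = {0,1,2}
  0: ✓
  1: ✓
  2: ✓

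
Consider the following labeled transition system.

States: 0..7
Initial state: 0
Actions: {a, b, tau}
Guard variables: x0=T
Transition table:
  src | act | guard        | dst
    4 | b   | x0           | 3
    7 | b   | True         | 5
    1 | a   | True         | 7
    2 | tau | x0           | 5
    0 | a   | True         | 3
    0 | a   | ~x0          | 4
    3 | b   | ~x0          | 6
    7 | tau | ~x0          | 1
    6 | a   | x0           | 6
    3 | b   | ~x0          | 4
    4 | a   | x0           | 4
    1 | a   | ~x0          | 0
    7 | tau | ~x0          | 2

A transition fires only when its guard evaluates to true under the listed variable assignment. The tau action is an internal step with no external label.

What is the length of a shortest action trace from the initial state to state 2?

Answer: UNREACHABLE

Trace:
Layered search for 2:
  depth 0: {0}
  depth 1: {3}
2 never appears.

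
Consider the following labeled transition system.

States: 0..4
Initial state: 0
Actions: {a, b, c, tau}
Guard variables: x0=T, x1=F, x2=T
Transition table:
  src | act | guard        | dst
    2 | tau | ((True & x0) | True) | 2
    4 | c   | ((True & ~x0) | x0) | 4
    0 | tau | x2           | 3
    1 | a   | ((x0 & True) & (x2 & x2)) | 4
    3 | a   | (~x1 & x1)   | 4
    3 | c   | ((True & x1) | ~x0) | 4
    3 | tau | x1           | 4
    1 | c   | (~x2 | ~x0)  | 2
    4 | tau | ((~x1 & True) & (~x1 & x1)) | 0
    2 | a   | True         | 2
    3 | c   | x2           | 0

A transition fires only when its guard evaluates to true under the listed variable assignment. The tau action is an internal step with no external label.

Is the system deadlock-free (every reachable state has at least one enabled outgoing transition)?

Reachable = {0,3}
  0: tau→3  [1 out]
  3: c→0  [1 out]

Answer: DEADLOCK-FREE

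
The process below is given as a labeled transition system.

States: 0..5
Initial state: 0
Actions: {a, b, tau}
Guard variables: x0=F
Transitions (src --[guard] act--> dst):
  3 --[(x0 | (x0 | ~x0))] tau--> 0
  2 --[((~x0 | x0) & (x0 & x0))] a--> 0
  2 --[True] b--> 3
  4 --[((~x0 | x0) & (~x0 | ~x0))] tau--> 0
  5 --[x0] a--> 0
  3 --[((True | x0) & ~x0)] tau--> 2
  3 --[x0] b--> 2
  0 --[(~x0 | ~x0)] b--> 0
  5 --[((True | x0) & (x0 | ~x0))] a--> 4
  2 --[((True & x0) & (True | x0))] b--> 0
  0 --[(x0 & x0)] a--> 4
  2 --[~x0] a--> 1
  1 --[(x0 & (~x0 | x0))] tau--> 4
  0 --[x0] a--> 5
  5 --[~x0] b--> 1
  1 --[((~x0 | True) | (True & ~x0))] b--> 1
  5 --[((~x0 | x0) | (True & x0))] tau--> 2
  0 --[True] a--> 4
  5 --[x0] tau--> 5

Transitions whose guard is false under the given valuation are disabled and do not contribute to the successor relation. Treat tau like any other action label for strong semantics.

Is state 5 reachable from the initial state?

Answer: UNREACHABLE

Trace:
11 transition(s) survive guard evaluation.
Layer 0: {0}
Layer 1: {4}  cumulative {0,4}
Reach set: {0,4}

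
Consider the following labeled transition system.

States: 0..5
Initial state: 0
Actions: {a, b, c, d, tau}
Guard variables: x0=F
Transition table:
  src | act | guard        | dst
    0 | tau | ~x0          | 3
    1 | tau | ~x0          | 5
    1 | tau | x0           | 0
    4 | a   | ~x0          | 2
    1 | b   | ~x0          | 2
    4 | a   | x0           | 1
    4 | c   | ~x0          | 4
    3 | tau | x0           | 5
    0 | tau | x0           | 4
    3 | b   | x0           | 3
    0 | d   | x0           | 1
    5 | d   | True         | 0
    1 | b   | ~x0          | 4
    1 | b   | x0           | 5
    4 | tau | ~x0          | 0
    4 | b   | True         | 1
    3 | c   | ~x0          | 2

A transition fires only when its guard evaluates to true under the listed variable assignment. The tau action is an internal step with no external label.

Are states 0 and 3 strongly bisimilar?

Refine partition for ~:
  round 0: {{0,1,2,3,4,5}}
  round 1: {{0},{1},{2},{3},{4},{5}}
Fixed point at round 2; 6 class(es).
0∈{0}, 3∈{3}

Answer: NOT BISIMILAR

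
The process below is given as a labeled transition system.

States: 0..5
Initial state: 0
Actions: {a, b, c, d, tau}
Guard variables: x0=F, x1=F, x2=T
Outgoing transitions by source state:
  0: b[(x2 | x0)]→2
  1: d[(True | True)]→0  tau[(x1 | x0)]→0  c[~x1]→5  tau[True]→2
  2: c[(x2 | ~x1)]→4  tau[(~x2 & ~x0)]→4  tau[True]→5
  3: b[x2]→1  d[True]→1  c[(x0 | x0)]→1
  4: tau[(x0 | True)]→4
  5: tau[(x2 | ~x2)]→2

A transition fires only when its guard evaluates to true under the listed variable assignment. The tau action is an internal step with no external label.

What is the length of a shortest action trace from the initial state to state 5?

BFS to 5:
  L0 = {0}
  L1 = {2}
  L2 = {4,5}
first hit 5 at d=2 via b·tau

Answer: 2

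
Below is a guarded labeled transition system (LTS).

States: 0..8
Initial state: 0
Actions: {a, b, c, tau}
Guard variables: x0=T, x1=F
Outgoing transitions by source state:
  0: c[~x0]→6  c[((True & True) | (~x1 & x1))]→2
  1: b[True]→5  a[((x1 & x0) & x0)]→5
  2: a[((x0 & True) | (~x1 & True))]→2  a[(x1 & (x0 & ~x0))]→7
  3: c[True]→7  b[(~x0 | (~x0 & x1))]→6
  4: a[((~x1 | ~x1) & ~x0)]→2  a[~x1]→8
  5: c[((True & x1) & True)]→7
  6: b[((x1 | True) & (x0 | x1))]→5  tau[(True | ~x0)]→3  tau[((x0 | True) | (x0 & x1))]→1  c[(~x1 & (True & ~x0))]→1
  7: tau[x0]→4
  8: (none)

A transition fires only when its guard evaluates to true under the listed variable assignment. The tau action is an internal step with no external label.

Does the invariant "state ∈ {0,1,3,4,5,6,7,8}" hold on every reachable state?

Inv-set: {0,1,3,4,5,6,7,8}
R = {0,2}
  0: safe
  2: outside
witness against invariant: c → 2

Answer: INVARIANT VIOLATED at state 2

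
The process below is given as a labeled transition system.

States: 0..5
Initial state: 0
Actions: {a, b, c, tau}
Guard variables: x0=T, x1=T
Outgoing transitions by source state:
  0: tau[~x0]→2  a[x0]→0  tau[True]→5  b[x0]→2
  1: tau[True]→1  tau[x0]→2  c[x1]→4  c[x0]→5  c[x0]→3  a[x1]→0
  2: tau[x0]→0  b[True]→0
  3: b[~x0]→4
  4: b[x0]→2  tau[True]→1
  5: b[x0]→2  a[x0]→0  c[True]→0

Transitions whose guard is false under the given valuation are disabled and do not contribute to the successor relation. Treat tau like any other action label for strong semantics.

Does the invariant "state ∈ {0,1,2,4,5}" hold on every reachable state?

Safe = {0,1,2,4,5}
Reachable = {0,2,5}
  0: ✓
  2: ✓
  5: ✓

Answer: INVARIANT HOLDS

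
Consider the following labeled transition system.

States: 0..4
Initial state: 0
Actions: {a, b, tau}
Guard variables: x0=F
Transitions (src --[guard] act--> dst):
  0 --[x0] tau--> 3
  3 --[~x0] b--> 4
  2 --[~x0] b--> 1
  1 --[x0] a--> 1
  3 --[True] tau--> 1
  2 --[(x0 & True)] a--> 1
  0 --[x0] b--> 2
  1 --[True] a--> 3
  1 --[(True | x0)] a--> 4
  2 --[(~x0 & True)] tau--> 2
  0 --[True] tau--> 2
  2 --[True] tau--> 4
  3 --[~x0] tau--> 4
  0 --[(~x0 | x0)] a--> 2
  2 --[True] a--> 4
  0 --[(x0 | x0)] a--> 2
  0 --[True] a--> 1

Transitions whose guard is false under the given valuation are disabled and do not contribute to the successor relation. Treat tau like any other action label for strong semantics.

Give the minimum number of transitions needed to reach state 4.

BFS to 4:
  depth 0: {0}
  depth 1: {1,2}
  depth 2: {3,4}
4 enters at depth 2; path a·a

Answer: 2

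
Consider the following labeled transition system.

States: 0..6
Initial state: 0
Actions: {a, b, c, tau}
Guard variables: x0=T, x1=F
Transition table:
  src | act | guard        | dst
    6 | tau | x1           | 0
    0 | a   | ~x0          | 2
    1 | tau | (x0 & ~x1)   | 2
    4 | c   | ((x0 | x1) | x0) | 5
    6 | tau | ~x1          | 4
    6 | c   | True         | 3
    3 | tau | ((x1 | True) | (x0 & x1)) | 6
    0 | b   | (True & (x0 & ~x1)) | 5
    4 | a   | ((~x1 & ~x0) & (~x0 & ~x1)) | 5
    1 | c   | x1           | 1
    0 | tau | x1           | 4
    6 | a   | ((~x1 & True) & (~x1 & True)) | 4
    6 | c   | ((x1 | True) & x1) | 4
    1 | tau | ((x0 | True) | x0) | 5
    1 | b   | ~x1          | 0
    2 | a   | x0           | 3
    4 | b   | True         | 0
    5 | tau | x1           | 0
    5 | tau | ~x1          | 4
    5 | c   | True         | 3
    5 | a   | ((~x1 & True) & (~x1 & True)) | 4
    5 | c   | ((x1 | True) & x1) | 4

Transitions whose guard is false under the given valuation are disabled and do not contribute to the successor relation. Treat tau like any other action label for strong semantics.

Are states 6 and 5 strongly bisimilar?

Answer: BISIMILAR

Analysis:
Compute ~ classes (split until stable):
  π0 = {{0,1,2,3,4,5,6}}
  π1 = {{0},{1},{2},{3},{4},{5,6}}
stable after 2 split(s): 6 block(s)
6∈{5,6}, 5∈{5,6}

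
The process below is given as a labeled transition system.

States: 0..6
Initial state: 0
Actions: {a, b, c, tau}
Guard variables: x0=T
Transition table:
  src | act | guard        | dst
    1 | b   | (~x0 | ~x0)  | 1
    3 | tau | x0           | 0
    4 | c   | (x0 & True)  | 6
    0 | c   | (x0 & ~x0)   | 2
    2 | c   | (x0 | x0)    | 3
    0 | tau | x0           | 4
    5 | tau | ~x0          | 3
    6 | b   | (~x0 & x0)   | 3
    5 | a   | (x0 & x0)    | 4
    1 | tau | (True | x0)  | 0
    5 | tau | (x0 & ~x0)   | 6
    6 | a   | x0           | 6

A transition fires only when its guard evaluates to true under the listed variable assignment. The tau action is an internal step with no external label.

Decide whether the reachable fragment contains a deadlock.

Answer: DEADLOCK-FREE

Analysis:
Reachable = {0,4,6}
  0: tau→4  [deg 1]
  4: c→6  [deg 1]
  6: a→6  [deg 1]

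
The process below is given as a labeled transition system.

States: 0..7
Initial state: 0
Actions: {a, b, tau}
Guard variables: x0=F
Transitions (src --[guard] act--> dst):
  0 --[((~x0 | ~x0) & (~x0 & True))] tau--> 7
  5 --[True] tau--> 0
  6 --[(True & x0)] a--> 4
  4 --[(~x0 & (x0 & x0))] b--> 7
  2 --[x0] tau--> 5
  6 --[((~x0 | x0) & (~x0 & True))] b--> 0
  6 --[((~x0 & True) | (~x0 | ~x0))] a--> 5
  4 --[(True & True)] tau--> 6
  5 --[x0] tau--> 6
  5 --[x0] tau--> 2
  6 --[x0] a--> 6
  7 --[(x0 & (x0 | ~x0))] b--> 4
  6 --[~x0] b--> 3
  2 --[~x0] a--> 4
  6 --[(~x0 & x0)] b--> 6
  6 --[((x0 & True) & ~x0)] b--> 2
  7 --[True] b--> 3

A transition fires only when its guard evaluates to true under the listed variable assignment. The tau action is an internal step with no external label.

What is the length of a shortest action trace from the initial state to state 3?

Answer: 2

Trace:
Breadth-first toward 3:
  depth 0: {0}
  depth 1: {7}
  depth 2: {3}
3 enters at depth 2; path tau·b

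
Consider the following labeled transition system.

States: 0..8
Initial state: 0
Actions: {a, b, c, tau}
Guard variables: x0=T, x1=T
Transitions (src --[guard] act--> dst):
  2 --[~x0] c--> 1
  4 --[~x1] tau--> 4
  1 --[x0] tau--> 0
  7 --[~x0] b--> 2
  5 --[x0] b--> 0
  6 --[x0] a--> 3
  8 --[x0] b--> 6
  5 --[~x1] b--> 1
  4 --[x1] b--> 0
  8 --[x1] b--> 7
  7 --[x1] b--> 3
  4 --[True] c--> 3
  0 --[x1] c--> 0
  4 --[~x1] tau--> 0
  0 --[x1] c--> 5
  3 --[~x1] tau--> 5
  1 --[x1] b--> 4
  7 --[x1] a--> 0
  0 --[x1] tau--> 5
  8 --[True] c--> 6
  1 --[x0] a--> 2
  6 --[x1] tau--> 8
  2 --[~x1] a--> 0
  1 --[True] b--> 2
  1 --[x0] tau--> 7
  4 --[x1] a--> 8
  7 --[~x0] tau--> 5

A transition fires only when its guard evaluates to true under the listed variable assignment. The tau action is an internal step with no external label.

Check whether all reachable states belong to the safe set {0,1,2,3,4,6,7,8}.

Allowed set {0,1,2,3,4,6,7,8}
R = {0,5}
  0: ok
  5: VIOLATES
reach 5 via c — violates

Answer: INVARIANT VIOLATED at state 5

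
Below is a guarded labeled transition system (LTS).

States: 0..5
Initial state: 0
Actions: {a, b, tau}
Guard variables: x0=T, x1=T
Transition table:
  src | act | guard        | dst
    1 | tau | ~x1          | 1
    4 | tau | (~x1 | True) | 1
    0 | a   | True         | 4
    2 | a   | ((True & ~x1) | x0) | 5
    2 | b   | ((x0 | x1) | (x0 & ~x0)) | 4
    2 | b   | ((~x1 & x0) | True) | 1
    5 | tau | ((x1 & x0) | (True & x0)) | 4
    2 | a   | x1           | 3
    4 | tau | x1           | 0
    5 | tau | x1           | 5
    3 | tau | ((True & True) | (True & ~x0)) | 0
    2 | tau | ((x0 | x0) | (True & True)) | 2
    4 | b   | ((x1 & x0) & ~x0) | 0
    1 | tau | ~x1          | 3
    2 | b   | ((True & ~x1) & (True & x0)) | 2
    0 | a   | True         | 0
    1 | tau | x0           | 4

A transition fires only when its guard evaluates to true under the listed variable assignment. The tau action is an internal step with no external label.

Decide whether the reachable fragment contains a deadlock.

Answer: DEADLOCK-FREE

Analysis:
R = {0,1,4}
  0: a→0  a→4  [2 out]
  1: tau→4  [1 out]
  4: tau→0  tau→1  [2 out]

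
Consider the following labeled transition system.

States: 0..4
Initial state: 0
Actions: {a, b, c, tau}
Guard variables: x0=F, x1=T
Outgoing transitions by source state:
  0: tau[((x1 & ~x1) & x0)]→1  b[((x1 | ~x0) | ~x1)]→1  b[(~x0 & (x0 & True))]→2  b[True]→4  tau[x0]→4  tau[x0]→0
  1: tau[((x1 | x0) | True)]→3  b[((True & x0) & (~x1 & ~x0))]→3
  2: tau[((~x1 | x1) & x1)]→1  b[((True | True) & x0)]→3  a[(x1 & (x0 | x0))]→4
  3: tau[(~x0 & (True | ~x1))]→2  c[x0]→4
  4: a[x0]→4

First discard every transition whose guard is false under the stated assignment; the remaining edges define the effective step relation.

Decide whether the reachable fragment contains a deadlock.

Answer: DEADLOCK at state 4

Analysis:
R = {0,1,2,3,4}
  0: b→1  b→4  [deg 2]
  1: tau→3  [deg 1]
  2: tau→1  [deg 1]
  3: tau→2  [deg 1]
  4: ∅  [no exit]
trace reaching 4: b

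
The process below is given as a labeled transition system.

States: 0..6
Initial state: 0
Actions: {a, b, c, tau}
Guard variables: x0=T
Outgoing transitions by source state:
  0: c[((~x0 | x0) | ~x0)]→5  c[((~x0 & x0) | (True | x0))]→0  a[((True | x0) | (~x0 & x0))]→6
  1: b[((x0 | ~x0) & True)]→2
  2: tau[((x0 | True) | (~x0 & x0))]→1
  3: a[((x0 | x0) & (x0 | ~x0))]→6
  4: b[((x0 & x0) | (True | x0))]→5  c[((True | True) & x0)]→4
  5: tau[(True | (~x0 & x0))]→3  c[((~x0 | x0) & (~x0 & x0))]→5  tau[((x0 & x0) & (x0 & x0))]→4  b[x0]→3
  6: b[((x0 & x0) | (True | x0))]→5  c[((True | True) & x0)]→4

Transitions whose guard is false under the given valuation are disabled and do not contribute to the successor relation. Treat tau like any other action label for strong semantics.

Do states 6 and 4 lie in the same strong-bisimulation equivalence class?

Bisimulation quotient by refinement:
  P[0] = {{0,1,2,3,4,5,6}}
  P[1] = {{0},{1},{2},{3},{4,6},{5}}
stable after 2 split(s): 6 block(s)
6∈{4,6}, 4∈{4,6}

Answer: BISIMILAR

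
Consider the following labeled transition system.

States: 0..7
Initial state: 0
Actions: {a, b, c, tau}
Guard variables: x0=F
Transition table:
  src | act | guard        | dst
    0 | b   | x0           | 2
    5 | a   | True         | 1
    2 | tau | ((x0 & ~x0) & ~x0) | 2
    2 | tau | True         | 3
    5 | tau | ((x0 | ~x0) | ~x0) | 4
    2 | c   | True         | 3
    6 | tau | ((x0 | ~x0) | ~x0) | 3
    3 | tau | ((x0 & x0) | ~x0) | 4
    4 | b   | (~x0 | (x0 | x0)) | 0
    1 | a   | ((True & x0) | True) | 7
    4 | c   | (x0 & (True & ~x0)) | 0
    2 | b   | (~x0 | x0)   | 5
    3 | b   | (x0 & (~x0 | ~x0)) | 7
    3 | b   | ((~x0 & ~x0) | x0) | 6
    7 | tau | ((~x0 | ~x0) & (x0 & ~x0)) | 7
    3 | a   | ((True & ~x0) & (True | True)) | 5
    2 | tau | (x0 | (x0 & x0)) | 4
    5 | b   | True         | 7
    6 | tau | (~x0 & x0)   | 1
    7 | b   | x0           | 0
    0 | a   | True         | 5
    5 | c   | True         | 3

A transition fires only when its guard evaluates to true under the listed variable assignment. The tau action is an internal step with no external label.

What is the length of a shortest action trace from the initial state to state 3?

Answer: 2

Trace:
Breadth-first toward 3:
  depth 0: {0}
  depth 1: {5}
  depth 2: {1,3,4,7}
depth(3)=2, e.g. a·c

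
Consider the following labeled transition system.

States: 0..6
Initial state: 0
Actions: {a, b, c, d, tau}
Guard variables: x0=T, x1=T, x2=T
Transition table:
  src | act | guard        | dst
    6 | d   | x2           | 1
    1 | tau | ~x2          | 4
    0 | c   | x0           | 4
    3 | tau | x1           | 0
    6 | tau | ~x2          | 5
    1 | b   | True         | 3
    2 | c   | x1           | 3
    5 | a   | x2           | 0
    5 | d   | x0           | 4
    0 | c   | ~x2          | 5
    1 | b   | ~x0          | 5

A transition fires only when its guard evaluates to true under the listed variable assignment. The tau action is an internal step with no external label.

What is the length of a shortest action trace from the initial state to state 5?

Answer: UNREACHABLE

Analysis:
Breadth-first toward 5:
  depth 0: {0}
  depth 1: {4}
5 never appears.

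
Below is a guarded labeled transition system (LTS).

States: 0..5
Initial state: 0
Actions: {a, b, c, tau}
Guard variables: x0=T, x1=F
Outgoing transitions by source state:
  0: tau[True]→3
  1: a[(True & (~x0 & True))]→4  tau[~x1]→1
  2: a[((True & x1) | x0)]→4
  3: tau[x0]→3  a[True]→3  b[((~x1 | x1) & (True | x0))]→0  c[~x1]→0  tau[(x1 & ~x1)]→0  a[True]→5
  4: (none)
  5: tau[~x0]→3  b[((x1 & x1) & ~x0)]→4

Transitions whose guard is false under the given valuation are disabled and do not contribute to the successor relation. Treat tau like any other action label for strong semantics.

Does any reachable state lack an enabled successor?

R = {0,3,5}
  0: tau→3  [deg 1]
  3: a→3  a→5  b→0  c→0  tau→3  [deg 5]
  5: ∅  [STUCK]
trace reaching 5: tau·a

Answer: DEADLOCK at state 5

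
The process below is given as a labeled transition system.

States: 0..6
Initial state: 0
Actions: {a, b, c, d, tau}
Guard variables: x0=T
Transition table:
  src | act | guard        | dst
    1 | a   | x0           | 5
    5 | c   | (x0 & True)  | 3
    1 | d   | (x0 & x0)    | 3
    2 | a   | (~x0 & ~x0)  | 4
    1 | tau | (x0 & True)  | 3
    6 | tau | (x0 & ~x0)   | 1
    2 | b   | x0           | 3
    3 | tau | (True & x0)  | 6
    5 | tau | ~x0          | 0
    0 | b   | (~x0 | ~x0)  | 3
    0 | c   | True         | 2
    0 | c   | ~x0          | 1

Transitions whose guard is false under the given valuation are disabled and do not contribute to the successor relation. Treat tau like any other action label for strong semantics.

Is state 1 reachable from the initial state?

Answer: UNREACHABLE

Working:
Guard filter leaves 7 enabled edge(s).
L0 = {0}
L1 = {2}  cumulative {0,2}
L2 = {3}  cumulative {0,2,3}
L3 = {6}  cumulative {0,2,3,6}
Reach set: {0,2,3,6}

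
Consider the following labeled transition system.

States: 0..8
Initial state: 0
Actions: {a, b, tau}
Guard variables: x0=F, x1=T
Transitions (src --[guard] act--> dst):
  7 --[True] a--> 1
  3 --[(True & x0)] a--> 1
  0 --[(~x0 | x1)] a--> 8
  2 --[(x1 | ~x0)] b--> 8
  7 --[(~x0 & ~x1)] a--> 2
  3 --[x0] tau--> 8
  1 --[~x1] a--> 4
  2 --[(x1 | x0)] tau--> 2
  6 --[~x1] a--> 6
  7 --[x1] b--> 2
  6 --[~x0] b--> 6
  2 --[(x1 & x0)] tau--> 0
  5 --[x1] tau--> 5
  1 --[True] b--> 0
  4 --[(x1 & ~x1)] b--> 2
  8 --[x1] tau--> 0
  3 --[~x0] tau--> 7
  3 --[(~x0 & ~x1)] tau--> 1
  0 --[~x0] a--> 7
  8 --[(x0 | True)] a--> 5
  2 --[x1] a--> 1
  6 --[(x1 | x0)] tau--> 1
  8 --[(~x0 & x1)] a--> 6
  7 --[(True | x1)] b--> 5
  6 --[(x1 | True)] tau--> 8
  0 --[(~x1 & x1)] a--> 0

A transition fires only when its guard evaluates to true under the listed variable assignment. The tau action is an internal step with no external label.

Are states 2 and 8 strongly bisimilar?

Bisimulation quotient by refinement:
  round 0: {{0,1,2,3,4,5,6,7,8}}
  round 1: {{0},{1},{2},{3,5},{4},{6},{7},{8}}
  round 2: {{0},{1},{2},{3},{4},{5},{6},{7},{8}}
9 equivalence class(es) (converged in 3)
2∈{2}, 8∈{8}

Answer: NOT BISIMILAR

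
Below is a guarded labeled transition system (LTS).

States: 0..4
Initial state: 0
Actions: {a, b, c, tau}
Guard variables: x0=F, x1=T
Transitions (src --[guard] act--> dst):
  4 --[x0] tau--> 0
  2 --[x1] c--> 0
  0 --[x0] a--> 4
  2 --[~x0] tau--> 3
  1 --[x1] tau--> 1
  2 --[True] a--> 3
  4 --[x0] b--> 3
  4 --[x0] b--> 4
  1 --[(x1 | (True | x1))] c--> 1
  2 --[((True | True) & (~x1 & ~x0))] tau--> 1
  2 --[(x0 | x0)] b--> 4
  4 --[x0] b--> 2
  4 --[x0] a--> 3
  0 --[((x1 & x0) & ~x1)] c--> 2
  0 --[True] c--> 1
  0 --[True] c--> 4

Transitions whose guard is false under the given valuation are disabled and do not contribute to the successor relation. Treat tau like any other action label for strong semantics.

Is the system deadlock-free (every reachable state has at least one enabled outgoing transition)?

Answer: DEADLOCK at state 4

Analysis:
Reach set: {0,1,4}
  0: c→1  c→4  [deg 2]
  1: c→1  tau→1  [deg 2]
  4: ∅  [no exit]
Path to 4: c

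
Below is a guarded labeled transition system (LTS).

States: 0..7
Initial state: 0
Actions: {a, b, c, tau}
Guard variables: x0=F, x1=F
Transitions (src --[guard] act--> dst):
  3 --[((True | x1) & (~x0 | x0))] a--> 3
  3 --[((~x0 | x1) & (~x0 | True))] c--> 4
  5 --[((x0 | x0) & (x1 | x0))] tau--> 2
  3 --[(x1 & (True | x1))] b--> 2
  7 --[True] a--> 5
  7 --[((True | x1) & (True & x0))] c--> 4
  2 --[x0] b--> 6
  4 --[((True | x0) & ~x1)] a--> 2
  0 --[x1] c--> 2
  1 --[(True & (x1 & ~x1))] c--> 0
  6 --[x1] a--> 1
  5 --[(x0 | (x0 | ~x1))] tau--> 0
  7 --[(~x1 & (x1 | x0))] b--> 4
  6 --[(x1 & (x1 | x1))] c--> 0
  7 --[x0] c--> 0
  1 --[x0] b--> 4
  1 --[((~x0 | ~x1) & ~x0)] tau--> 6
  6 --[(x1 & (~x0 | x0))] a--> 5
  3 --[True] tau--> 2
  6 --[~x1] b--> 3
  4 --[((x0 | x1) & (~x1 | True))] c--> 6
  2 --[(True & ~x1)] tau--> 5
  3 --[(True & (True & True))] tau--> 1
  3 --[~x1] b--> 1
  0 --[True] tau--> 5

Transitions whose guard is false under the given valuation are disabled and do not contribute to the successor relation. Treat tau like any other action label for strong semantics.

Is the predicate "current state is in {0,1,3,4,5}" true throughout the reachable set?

Answer: INVARIANT HOLDS

Analysis:
Allowed set {0,1,3,4,5}
Reach set: {0,5}
  0: ✓
  5: ✓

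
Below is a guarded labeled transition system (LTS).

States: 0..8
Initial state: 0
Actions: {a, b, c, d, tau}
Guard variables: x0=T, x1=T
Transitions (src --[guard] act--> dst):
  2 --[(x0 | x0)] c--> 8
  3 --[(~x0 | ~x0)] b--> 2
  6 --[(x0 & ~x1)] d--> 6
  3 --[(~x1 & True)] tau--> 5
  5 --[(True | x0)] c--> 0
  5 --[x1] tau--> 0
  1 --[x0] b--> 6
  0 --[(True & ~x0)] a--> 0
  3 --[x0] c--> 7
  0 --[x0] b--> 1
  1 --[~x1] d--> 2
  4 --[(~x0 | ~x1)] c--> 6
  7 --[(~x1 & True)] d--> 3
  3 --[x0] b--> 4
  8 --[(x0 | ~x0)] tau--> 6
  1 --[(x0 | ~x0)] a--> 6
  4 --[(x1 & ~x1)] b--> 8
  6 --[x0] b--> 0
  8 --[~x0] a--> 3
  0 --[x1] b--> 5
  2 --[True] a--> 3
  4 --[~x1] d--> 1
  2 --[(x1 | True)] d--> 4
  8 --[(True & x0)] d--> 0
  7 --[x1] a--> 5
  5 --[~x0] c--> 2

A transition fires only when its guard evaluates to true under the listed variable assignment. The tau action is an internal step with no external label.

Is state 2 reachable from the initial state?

Answer: UNREACHABLE

Working:
15 transition(s) survive guard evaluation.
Layer 0: {0}
Layer 1: {1,5}  cumulative {0,1,5}
Layer 2: {6}  cumulative {0,1,5,6}
Reachable = {0,1,5,6}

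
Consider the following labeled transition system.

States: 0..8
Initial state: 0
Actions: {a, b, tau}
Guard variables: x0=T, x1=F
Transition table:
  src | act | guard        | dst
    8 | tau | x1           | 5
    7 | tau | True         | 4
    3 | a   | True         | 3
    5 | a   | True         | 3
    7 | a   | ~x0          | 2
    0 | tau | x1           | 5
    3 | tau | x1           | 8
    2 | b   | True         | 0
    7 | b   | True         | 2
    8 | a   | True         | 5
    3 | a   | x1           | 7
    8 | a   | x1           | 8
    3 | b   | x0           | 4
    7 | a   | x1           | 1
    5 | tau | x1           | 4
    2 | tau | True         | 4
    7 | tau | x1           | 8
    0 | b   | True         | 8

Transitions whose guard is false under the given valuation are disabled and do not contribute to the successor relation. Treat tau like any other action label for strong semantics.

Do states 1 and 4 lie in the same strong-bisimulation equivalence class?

Bisimulation quotient by refinement:
  round 0: {{0,1,2,3,4,5,6,7,8}}
  round 1: {{0},{1,4,6},{2,7},{3},{5,8}}
  round 2: {{0},{1,4,6},{2},{3},{5},{7},{8}}
Fixed point at round 3; 7 class(es).
class of 1: {1,4,6}; class of 4: {1,4,6}

Answer: BISIMILAR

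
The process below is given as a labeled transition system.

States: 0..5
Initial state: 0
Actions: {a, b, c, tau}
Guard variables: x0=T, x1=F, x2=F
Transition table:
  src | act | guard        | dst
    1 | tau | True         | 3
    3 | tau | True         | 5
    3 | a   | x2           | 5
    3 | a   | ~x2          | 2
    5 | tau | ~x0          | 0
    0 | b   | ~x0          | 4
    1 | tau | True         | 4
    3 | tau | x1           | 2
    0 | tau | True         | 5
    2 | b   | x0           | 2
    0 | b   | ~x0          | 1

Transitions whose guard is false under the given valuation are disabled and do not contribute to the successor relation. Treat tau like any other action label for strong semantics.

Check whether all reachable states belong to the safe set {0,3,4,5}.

Safe = {0,3,4,5}
R = {0,5}
  0: ok
  5: ok

Answer: INVARIANT HOLDS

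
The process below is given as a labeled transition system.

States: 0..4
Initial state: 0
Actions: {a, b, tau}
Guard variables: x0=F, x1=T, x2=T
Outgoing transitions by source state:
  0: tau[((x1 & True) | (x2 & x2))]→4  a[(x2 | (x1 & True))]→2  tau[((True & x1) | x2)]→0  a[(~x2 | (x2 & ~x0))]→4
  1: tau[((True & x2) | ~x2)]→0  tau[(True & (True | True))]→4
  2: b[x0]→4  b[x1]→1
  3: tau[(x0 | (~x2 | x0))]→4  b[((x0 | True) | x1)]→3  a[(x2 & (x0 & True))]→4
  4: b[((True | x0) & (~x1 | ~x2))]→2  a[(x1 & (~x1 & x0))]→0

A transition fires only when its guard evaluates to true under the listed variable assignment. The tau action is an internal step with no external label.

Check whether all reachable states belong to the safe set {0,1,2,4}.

Answer: INVARIANT HOLDS

Analysis:
Safe = {0,1,2,4}
R = {0,1,2,4}
  0: safe
  1: safe
  2: safe
  4: safe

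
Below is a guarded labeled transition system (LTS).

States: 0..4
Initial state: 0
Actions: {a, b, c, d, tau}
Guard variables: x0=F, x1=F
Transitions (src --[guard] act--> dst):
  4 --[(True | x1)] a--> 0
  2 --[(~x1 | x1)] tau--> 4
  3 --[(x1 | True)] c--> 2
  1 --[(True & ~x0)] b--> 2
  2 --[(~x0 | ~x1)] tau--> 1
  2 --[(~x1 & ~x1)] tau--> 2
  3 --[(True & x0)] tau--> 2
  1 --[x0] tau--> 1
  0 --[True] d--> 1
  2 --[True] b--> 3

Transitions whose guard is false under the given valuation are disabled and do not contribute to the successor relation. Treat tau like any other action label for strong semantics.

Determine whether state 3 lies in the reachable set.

Answer: REACHABLE

Working:
8 transition(s) survive guard evaluation.
depth 0: {0}
depth 1: {1}  now seen {0,1}
depth 2: {2}  now seen {0,1,2}
depth 3: {3,4}  now seen {0,1,2,3,4}
Reach set: {0,1,2,3,4}
witness 3: d·b·b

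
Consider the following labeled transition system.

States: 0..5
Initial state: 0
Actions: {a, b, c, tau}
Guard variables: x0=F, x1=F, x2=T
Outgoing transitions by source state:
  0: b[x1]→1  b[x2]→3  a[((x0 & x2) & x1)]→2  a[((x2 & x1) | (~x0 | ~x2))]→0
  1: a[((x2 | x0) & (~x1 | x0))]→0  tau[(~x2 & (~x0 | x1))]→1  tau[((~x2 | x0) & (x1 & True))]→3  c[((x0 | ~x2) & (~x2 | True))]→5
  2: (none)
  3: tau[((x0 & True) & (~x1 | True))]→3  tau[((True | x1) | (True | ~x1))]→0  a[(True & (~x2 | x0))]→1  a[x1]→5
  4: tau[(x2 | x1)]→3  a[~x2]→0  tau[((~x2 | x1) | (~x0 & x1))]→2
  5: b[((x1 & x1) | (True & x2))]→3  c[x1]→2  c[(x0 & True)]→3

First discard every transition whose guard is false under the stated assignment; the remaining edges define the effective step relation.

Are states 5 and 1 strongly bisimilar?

Answer: NOT BISIMILAR

Working:
Refine partition for ~:
  π0 = {{0,1,2,3,4,5}}
  π1 = {{0},{1},{2},{3,4},{5}}
  π2 = {{0},{1},{2},{3},{4},{5}}
6 equivalence class(es) (converged in 3)
5∈{5}, 1∈{1}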